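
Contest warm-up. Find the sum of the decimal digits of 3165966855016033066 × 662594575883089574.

185

3165966855016033066 × 662594575883089574 = 2097752465559267368846445353423853884
Sum of its 37 digits: 185.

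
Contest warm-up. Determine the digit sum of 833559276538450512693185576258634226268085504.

207

8+3+3+5+5+9+2+7+6+5+3+8+4+5+0+5+1+2+6+9+3+1+8+5+5+7+6+2+5+8+6+3+4+2+2+6+2+6+8+0+8+5+5+0+4 = 207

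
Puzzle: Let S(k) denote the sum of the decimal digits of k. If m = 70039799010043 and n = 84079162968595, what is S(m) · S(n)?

S(70039799010043) = 7+0+0+3+9+7+9+9+0+1+0+0+4+3 = 52.
S(84079162968595) = 8+4+0+7+9+1+6+2+9+6+8+5+9+5 = 79.
52 · 79 = 4108.

4108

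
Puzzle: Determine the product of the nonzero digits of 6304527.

5040

6×3×4×5×2×7 = 5040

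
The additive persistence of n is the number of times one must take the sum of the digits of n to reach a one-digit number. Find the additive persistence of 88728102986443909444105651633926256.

2

88728102986443909444105651633926256 → 160 → 7 (2 steps)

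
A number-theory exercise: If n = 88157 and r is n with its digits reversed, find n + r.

Reverse of 88157 is 75188.
88157 + 75188 = 163345

163345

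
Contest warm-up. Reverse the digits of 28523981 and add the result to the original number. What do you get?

47456563

Reverse of 28523981 is 18932582.
28523981 + 18932582 = 47456563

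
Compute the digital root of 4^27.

The digital root of n equals n mod 9 (or 9 when 9 | n), so we need 4^27 mod 9.
4^27 ≡ 1 (mod 9), so the digital root is 1.

1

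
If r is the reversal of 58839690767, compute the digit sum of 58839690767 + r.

55

Reversal of 58839690767 is 76709693885; 58839690767 + 76709693885 = 135549384652.
Digit sum of 135549384652: 1+3+5+5+4+9+3+8+4+6+5+2 = 55.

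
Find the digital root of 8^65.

8

The digital root of n equals n mod 9 (or 9 when 9 | n), so we need 8^65 mod 9.
8^65 ≡ 8 (mod 9), so the digital root is 8.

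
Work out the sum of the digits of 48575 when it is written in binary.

48575 in base 2 is 1011110110111111.
Digit sum: 1+0+1+1+1+1+0+1+1+0+1+1+1+1+1+1 = 13.

13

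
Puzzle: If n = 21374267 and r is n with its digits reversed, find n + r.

97621579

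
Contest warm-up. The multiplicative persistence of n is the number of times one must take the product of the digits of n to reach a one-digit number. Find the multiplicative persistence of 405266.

1

405266 → 0 (1 step)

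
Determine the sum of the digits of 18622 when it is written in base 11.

32

18622 in base 11 is 12A9A.
Digit sum: 1+2+10+9+10 = 32.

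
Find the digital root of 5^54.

1

The digital root of n equals n mod 9 (or 9 when 9 | n), so we need 5^54 mod 9.
5^54 ≡ 1 (mod 9), so the digital root is 1.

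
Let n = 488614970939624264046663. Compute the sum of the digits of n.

117

4+8+8+6+1+4+9+7+0+9+3+9+6+2+4+2+6+4+0+4+6+6+6+3 = 117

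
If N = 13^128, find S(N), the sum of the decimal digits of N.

664

13^128 = 38436965620586987689488589105716734784140096285687477673605804756844311336293015125554652183988019630827184246200461293326735712862198305579521
Sum of its 143 digits: 664.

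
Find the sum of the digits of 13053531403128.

1+3+0+5+3+5+3+1+4+0+3+1+2+8 = 39

39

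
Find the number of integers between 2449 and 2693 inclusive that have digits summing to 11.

10

The integers in [2449, 2693] that have digits summing to 11: 2450, 2504, 2513, 2522, 2531, 2540, 2603, 2612, 2621, 2630.
10 qualify.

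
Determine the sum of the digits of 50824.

19

5+0+8+2+4 = 19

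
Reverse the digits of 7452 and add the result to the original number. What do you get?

Reverse of 7452 is 2547.
7452 + 2547 = 9999

9999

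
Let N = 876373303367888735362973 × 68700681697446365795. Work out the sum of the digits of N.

876373303367888735362973 × 68700681697446365795 = 60207443362816925165358059665437019056708535
Sum of its 44 digits: 190.

190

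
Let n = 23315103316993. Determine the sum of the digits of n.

49

2+3+3+1+5+1+0+3+3+1+6+9+9+3 = 49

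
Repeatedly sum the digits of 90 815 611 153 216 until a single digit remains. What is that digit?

9+0+8+1+5+6+1+1+1+5+3+2+1+6 = 49
4+9 = 13
1+3 = 4

4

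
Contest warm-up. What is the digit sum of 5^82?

5^82 = 2067951531382569187178521730174907133914530277252197265625
Sum of its 58 digits: 247.

247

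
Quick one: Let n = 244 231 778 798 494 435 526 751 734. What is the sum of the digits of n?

131

2+4+4+2+3+1+7+7+8+7+9+8+4+9+4+4+3+5+5+2+6+7+5+1+7+3+4 = 131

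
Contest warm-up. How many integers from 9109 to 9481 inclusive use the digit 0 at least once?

66

The integers in [9109, 9481] that use the digit 0 at least once: 9109, 9110, 9120, 9130, 9140, 9150, …, 9470, 9480.
66 qualify.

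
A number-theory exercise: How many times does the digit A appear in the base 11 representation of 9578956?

9578956 in base 11 is 54528A2.
The digit A appears 1 time.

1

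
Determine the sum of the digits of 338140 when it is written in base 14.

338140 in base 14 is 8B32C.
Digit sum: 8+11+3+2+12 = 36.

36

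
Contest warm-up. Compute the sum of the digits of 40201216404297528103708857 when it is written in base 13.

129

40201216404297528103708857 in base 13 is C693BB01B34194000BB228A.
Digit sum: 12+6+9+3+11+11+0+1+11+3+4+1+9+4+0+0+0+11+11+2+2+8+10 = 129.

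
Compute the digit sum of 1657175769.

54

1+6+5+7+1+7+5+7+6+9 = 54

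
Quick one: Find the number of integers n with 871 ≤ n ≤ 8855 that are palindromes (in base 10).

91

The integers in [871, 8855] that are palindromes (in base 10): 878, 888, 898, 909, 919, 929, …, 8668, 8778.
91 qualify.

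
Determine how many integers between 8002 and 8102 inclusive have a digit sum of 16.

9

The integers in [8002, 8102] that have a digit sum of 16: 8008, 8017, 8026, 8035, 8044, 8053, 8062, 8071, 8080.
9 qualify.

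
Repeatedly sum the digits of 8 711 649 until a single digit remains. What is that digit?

9

8+7+1+1+6+4+9 = 36
3+6 = 9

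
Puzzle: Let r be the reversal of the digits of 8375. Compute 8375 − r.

2637

Reverse of 8375 is 5738.
8375 − 5738 = 2637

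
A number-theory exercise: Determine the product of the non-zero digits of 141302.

24

1×4×1×3×2 = 24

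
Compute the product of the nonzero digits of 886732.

16128

8×8×6×7×3×2 = 16128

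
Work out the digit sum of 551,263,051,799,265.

5+5+1+2+6+3+0+5+1+7+9+9+2+6+5 = 66

66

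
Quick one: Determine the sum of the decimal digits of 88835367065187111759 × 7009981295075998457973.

180

88835367065187111759 × 7009981295075998457973 = 622734261468172050016084198969397615604507
Sum of its 42 digits: 180.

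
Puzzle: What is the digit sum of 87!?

87! = 2107757298379527717213600518699389595229783738061356212322972511214654115727593174080683423236414793504734471782400000000000000000000
Sum of its 133 digits: 495.

495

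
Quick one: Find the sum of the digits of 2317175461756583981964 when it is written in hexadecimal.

174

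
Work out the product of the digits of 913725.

9×1×3×7×2×5 = 1890

1890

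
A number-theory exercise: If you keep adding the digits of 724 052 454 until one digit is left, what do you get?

7+2+4+0+5+2+4+5+4 = 33
3+3 = 6

6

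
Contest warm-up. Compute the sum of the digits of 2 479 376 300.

41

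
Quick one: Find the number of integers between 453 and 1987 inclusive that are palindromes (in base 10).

64

The integers in [453, 1987] that are palindromes (in base 10): 454, 464, 474, 484, 494, 505, …, 1771, 1881.
64 qualify.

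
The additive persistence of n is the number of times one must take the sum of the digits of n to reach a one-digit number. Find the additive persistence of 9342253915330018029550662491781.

2

9342253915330018029550662491781 → 123 → 6 (2 steps)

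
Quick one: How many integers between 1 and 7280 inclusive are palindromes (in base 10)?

The integers in [1, 7280] that are palindromes (in base 10): 1, 2, 3, 4, 5, 6, …, 7117, 7227.
171 qualify.

171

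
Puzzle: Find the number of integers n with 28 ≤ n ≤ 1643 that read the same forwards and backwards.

The integers in [28, 1643] that read the same forwards and backwards: 33, 44, 55, 66, 77, 88, …, 1441, 1551.
103 qualify.

103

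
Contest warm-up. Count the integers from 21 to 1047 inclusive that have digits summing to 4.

17

The integers in [21, 1047] that have digits summing to 4: 22, 31, 40, 103, 112, 121, …, 1021, 1030.
17 qualify.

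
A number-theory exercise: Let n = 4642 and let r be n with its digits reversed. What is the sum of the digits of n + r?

Reversal of 4642 is 2464; 4642 + 2464 = 7106.
Digit sum of 7106: 7+1+0+6 = 14.

14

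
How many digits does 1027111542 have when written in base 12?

1027111542 in base 12 is 247B89306, which has 9 digits.

9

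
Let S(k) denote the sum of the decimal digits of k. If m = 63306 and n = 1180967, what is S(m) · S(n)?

576

S(63306) = 6+3+3+0+6 = 18.
S(1180967) = 1+1+8+0+9+6+7 = 32.
18 · 32 = 576.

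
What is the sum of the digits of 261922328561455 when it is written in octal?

261922328561455 in base 8 is 7343361326443457.
Digit sum: 7+3+4+3+3+6+1+3+2+6+4+4+3+4+5+7 = 65.

65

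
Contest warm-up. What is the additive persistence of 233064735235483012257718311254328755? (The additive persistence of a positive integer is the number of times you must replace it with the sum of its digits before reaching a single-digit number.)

233064735235483012257718311254328755 → 137 → 11 → 2 (3 steps)

3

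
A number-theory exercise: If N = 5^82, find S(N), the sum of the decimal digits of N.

5^82 = 2067951531382569187178521730174907133914530277252197265625
Sum of its 58 digits: 247.

247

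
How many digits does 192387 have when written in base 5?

192387 in base 5 is 22124022, which has 8 digits.

8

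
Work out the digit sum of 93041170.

25

9+3+0+4+1+1+7+0 = 25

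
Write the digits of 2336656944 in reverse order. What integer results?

4496566332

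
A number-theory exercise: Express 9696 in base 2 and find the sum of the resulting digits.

6

9696 in base 2 is 10010111100000.
Digit sum: 1+0+0+1+0+1+1+1+1+0+0+0+0+0 = 6.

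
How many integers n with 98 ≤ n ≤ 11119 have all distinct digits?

The integers in [98, 11119] that have all distinct digits: 98, 102, 103, 104, 105, 106, …, 10986, 10987.
5521 qualify.

5521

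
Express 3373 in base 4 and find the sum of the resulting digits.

10

3373 in base 4 is 310231.
Digit sum: 3+1+0+2+3+1 = 10.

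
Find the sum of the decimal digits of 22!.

72

22! = 1124000727777607680000
Sum of its 22 digits: 72.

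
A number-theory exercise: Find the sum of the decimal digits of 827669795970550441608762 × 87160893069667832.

201

827669795970550441608762 × 87160893069667832 = 72140438583582938489314637657991040743984
Sum of its 41 digits: 201.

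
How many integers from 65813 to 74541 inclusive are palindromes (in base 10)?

87

The integers in [65813, 74541] that are palindromes (in base 10): 65856, 65956, 66066, 66166, 66266, 66366, …, 74347, 74447.
87 qualify.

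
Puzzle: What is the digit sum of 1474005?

21

1+4+7+4+0+0+5 = 21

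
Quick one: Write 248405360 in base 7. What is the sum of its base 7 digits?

248405360 in base 7 is 6104260610.
Digit sum: 6+1+0+4+2+6+0+6+1+0 = 26.

26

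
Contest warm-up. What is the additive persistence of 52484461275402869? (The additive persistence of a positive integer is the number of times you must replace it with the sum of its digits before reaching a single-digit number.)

52484461275402869 → 77 → 14 → 5 (3 steps)

3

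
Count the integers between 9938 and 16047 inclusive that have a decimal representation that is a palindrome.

The integers in [9938, 16047] that have a decimal representation that is a palindrome: 9999, 10001, 10101, 10201, 10301, 10401, …, 15851, 15951.
61 qualify.

61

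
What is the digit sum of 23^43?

284

23^43 = 35834136918934220777541995677272642015423987712183913488967
Sum of its 59 digits: 284.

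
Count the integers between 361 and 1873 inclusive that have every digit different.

900

The integers in [361, 1873] that have every digit different: 361, 362, 364, 365, 367, 368, …, 1872, 1873.
900 qualify.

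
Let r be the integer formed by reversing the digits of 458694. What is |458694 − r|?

38160

Reverse of 458694 is 496854.
|458694 − 496854| = 38160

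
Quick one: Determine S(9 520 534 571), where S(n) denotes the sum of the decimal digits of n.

41

9+5+2+0+5+3+4+5+7+1 = 41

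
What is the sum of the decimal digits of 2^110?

121

2^110 = 1298074214633706907132624082305024
Sum of its 34 digits: 121.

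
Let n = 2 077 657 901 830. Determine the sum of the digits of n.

55

2+0+7+7+6+5+7+9+0+1+8+3+0 = 55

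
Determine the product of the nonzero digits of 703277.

2058

7×3×2×7×7 = 2058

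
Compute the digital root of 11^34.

7

The digital root of n equals n mod 9 (or 9 when 9 | n), so we need 11^34 mod 9.
11^34 ≡ 7 (mod 9), so the digital root is 7.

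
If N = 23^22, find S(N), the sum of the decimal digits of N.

148

23^22 = 907846434775996175406740561329
Sum of its 30 digits: 148.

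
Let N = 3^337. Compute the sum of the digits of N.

3^337 = 61640029873696844587354495248467655238959604866138307074477812999899122146583802168656575797599660327192763477246946112810148535313507889074737242512454360455363
Sum of its 161 digits: 774.

774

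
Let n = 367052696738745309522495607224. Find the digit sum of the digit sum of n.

12

First digit sum: 138.
1+3+8 = 12.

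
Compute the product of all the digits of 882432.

3072

8×8×2×4×3×2 = 3072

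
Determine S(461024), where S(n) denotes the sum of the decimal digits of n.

17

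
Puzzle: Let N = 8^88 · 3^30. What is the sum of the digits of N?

396

8^88 · 3^30 = 6103184471212967314410237482608474455733439701717895171538080866085107734526501185239629430784
Sum of its 94 digits: 396.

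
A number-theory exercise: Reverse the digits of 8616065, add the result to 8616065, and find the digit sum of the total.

19

Reversal of 8616065 is 5606168; 8616065 + 5606168 = 14222233.
Digit sum of 14222233: 1+4+2+2+2+2+3+3 = 19.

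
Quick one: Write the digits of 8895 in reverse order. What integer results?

5988

Reversing 8895 gives 5988.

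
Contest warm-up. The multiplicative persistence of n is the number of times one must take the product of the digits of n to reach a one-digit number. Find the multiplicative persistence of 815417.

815417 → 1120 → 0 (2 steps)

2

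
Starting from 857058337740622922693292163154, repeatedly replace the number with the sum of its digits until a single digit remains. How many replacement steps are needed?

857058337740622922693292163154 → 131 → 5 (2 steps)

2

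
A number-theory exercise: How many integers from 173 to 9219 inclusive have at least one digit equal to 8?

The integers in [173, 9219] that have at least one digit equal to 8: 178, 180, 181, 182, 183, 184, …, 9208, 9218.
3182 qualify.

3182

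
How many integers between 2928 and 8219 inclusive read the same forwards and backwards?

53

The integers in [2928, 8219] that read the same forwards and backwards: 2992, 3003, 3113, 3223, 3333, 3443, …, 8008, 8118.
53 qualify.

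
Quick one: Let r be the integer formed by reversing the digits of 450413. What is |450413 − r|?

136359

Reverse of 450413 is 314054.
|450413 − 314054| = 136359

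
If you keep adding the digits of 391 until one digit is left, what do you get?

4

3+9+1 = 13
1+3 = 4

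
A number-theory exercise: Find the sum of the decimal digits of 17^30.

172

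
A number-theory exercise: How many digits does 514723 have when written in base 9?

514723 in base 9 is 864054, which has 6 digits.

6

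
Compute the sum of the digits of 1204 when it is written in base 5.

12

1204 in base 5 is 14304.
Digit sum: 1+4+3+0+4 = 12.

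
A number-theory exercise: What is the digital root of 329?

5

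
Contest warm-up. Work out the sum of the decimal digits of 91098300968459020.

9+1+0+9+8+3+0+0+9+6+8+4+5+9+0+2+0 = 73

73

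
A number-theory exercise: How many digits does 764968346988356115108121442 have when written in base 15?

23

764968346988356115108121442 in base 15 is A3572BC498575124D5AAEB2, which has 23 digits.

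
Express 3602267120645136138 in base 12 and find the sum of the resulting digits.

96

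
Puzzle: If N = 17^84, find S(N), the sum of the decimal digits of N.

17^84 = 22788167121226866392145990004643194320677119208072454288297817011694567729803720145613446690250242777921
Sum of its 104 digits: 442.

442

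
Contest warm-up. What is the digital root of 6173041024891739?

6+1+7+3+0+4+1+0+2+4+8+9+1+7+3+9 = 65
6+5 = 11
1+1 = 2
(Equivalently, 6173041024891739 mod 9 = 2.)

2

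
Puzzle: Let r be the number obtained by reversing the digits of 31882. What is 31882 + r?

Reverse of 31882 is 28813.
31882 + 28813 = 60695

60695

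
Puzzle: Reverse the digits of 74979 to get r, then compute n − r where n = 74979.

-22968

Reverse of 74979 is 97947.
74979 − 97947 = -22968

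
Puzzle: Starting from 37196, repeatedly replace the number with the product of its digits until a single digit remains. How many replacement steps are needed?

37196 → 1134 → 12 → 2 (3 steps)

3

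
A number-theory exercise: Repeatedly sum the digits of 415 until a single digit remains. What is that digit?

1

4+1+5 = 10
1+0 = 1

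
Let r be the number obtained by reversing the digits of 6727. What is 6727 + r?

14003

Reverse of 6727 is 7276.
6727 + 7276 = 14003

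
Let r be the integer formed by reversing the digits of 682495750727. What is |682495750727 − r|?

Reverse of 682495750727 is 727057594286.
|682495750727 − 727057594286| = 44561843559

44561843559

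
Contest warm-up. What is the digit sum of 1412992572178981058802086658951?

1+4+1+2+9+9+2+5+7+2+1+7+8+9+8+1+0+5+8+8+0+2+0+8+6+6+5+8+9+5+1 = 147

147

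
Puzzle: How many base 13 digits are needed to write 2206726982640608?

14

2206726982640608 in base 13 is 73942600080C5C, which has 14 digits.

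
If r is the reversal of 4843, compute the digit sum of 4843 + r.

Reversal of 4843 is 3484; 4843 + 3484 = 8327.
Digit sum of 8327: 8+3+2+7 = 20.

20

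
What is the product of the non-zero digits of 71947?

1764

7×1×9×4×7 = 1764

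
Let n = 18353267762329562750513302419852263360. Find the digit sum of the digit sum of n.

First digit sum: 152.
1+5+2 = 8.

8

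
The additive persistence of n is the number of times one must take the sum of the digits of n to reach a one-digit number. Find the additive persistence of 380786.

380786 → 32 → 5 (2 steps)

2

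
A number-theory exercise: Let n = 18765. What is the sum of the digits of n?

1+8+7+6+5 = 27

27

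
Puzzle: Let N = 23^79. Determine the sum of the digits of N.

473

23^79 = 377136916036719379357080255530026047930733649748554226841039586430617722050933700161527321714659968975035687
Sum of its 108 digits: 473.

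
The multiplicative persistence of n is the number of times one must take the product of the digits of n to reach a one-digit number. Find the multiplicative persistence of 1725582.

1725582 → 5600 → 0 (2 steps)

2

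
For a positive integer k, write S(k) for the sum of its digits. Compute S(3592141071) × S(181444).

S(3592141071) = 3+5+9+2+1+4+1+0+7+1 = 33.
S(181444) = 1+8+1+4+4+4 = 22.
33 · 22 = 726.

726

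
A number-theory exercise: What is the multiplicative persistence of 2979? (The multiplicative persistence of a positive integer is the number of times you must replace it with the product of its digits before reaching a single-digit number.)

3

2979 → 1134 → 12 → 2 (3 steps)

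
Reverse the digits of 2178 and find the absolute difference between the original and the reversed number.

6534

Reverse of 2178 is 8712.
|2178 − 8712| = 6534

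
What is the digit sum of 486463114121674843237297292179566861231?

171

4+8+6+4+6+3+1+1+4+1+2+1+6+7+4+8+4+3+2+3+7+2+9+7+2+9+2+1+7+9+5+6+6+8+6+1+2+3+1 = 171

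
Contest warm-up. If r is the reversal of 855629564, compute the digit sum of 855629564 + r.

28

Reversal of 855629564 is 465926558; 855629564 + 465926558 = 1321556122.
Digit sum of 1321556122: 1+3+2+1+5+5+6+1+2+2 = 28.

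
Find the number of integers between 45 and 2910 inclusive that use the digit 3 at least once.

The integers in [45, 2910] that use the digit 3 at least once: 53, 63, 73, 83, 93, 103, …, 2893, 2903.
781 qualify.

781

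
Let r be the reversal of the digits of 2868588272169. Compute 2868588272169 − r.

-6744140586513

Reverse of 2868588272169 is 9612728858682.
2868588272169 − 9612728858682 = -6744140586513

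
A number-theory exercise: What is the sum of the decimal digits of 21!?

63

21! = 51090942171709440000
Sum of its 20 digits: 63.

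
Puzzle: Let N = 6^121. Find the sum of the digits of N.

6^121 = 14331818396160659865344412250308798484976574959068545045852379196157177795134806700610715385856
Sum of its 95 digits: 450.

450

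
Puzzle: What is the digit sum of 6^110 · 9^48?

585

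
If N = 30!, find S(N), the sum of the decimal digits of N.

30! = 265252859812191058636308480000000
Sum of its 33 digits: 117.

117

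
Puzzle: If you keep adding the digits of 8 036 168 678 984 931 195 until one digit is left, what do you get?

3

8+0+3+6+1+6+8+6+7+8+9+8+4+9+3+1+1+9+5 = 102
1+0+2 = 3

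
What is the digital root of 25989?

2+5+9+8+9 = 33
3+3 = 6

6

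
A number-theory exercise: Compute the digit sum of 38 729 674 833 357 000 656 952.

3+8+7+2+9+6+7+4+8+3+3+3+5+7+0+0+0+6+5+6+9+5+2 = 108

108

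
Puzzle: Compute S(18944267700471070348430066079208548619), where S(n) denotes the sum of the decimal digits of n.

1+8+9+4+4+2+6+7+7+0+0+4+7+1+0+7+0+3+4+8+4+3+0+0+6+6+0+7+9+2+0+8+5+4+8+6+1+9 = 160

160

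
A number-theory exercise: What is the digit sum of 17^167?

17^167 = 30547091808527362773986691321852629083823574079765768185848040358107564619317985530471243444958185048042401211714302836115633082468984075243653357727157922015870183248952228712277361457453324169506995593073
Sum of its 206 digits: 908.

908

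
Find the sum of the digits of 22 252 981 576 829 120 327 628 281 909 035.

2+2+2+5+2+9+8+1+5+7+6+8+2+9+1+2+0+3+2+7+6+2+8+2+8+1+9+0+9+0+3+5 = 136

136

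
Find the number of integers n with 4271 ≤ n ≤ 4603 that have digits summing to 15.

The integers in [4271, 4603] that have digits summing to 15: 4272, 4281, 4290, 4308, 4317, 4326, …, 4551, 4560.
27 qualify.

27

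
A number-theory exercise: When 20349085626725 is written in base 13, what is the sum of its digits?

20349085626725 in base 13 is B47BAB5C568B.
Digit sum: 11+4+7+11+10+11+5+12+5+6+8+11 = 101.

101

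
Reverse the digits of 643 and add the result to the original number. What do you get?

989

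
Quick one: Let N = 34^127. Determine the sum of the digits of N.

835

34^127 = 314646180619859503380664901608020497503344107100121726712488014905458859564954139084381893543247054706387774859972179186204969473179641333384818856328255496073641514482021639532230136201524281344
Sum of its 195 digits: 835.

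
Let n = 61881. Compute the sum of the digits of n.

6+1+8+8+1 = 24

24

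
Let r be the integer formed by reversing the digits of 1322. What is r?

Reversing 1322 gives 2231.

2231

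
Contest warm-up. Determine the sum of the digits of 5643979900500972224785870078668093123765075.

5+6+4+3+9+7+9+9+0+0+5+0+0+9+7+2+2+2+4+7+8+5+8+7+0+0+7+8+6+6+8+0+9+3+1+2+3+7+6+5+0+7+5 = 201

201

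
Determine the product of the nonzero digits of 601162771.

6×1×1×6×2×7×7×1 = 3528

3528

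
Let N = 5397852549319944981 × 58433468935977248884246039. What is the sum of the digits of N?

5397852549319944981 × 58433468935977248884246039 = 315415249261672605804320218670005781147180259
Sum of its 45 digits: 168.

168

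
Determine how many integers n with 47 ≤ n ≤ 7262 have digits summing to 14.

476

The integers in [47, 7262] that have digits summing to 14: 59, 68, 77, 86, 95, 149, …, 7241, 7250.
476 qualify.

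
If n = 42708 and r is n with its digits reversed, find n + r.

Reverse of 42708 is 80724.
42708 + 80724 = 123432

123432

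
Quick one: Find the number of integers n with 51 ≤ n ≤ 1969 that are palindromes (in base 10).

The integers in [51, 1969] that are palindromes (in base 10): 55, 66, 77, 88, 99, 101, …, 1771, 1881.
104 qualify.

104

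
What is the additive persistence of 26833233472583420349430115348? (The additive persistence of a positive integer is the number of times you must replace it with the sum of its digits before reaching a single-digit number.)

2

26833233472583420349430115348 → 110 → 2 (2 steps)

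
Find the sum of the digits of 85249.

28

8+5+2+4+9 = 28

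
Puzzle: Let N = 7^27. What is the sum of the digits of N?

7^27 = 65712362363534280139543
Sum of its 23 digits: 91.

91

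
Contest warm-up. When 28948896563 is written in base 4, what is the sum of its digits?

32

28948896563 in base 4 is 122331133101230303.
Digit sum: 1+2+2+3+3+1+1+3+3+1+0+1+2+3+0+3+0+3 = 32.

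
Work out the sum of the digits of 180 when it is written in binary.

4

180 in base 2 is 10110100.
Digit sum: 1+0+1+1+0+1+0+0 = 4.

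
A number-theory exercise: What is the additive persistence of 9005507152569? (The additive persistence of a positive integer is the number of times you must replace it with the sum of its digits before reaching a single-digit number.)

2

9005507152569 → 54 → 9 (2 steps)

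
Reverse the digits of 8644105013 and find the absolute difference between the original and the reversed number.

Reverse of 8644105013 is 3105014468.
|8644105013 − 3105014468| = 5539090545

5539090545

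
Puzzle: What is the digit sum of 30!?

30! = 265252859812191058636308480000000
Sum of its 33 digits: 117.

117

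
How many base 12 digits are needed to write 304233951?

8

304233951 in base 12 is 85A79393, which has 8 digits.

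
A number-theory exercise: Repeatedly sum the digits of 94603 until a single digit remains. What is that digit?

4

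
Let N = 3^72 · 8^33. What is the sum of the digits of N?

3^72 · 8^33 = 14279069602661757275746939590477787586878751921271723015964459008
Sum of its 65 digits: 324.

324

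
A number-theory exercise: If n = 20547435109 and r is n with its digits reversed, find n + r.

110700909611

Reverse of 20547435109 is 90153474502.
20547435109 + 90153474502 = 110700909611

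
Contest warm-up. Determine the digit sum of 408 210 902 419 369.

58

4+0+8+2+1+0+9+0+2+4+1+9+3+6+9 = 58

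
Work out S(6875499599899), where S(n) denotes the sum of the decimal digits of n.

97

6+8+7+5+4+9+9+5+9+9+8+9+9 = 97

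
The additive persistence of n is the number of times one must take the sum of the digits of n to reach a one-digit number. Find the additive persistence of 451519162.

2

451519162 → 34 → 7 (2 steps)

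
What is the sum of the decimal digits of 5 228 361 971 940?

5+2+2+8+3+6+1+9+7+1+9+4+0 = 57

57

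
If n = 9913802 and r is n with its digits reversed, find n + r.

11997001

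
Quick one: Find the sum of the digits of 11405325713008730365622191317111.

1+1+4+0+5+3+2+5+7+1+3+0+0+8+7+3+0+3+6+5+6+2+2+1+9+1+3+1+7+1+1+1 = 99

99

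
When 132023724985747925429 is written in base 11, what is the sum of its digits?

132023724985747925429 in base 11 is 218224804A4135249910.
Digit sum: 2+1+8+2+2+4+8+0+4+10+4+1+3+5+2+4+9+9+1+0 = 79.

79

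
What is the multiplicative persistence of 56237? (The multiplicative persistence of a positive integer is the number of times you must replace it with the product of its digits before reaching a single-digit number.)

56237 → 1260 → 0 (2 steps)

2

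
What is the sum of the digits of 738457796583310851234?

7+3+8+4+5+7+7+9+6+5+8+3+3+1+0+8+5+1+2+3+4 = 99

99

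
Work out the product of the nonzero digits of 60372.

252

6×3×7×2 = 252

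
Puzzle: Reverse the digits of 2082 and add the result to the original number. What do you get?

4884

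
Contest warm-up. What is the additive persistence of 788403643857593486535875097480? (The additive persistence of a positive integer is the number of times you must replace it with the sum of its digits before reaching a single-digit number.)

3

788403643857593486535875097480 → 159 → 15 → 6 (3 steps)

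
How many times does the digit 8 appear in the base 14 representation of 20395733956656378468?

20395733956656378468 in base 14 is 95167A628D703D748.
The digit 8 appears 2 times.

2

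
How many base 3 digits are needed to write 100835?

100835 in base 3 is 12010022122, which has 11 digits.

11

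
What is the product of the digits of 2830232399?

0

2×8×3×0×2×3×2×3×9×9 = 0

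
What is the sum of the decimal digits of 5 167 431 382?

40

5+1+6+7+4+3+1+3+8+2 = 40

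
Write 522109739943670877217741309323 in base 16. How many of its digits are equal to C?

522109739943670877217741309323 in base 16 is 697070DF42373CE9C499B858B.
The digit C appears 2 times.

2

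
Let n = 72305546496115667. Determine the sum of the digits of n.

7+2+3+0+5+5+4+6+4+9+6+1+1+5+6+6+7 = 77

77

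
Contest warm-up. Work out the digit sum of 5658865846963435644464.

5+6+5+8+8+6+5+8+4+6+9+6+3+4+3+5+6+4+4+4+6+4 = 119

119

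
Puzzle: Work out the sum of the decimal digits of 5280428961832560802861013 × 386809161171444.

189

5280428961832560802861013 × 386809161171444 = 2042518297351851729568576392425796512772
Sum of its 40 digits: 189.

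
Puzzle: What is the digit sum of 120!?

783

120! = 6689502913449127057588118054090372586752746333138029810295671352301633557244962989366874165271984981308157637893214090552534408589408121859898481114389650005964960521256960000000000000000000000000000
Sum of its 199 digits: 783.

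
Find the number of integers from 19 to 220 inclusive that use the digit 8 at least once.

38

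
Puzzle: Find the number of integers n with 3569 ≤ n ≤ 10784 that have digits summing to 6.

31

The integers in [3569, 10784] that have digits summing to 6: 4002, 4011, 4020, 4101, 4110, 4200, …, 10410, 10500.
31 qualify.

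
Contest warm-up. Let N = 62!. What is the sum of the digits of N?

306

62! = 31469973260387937525653122354950764088012280797258232192163168247821107200000000000000
Sum of its 86 digits: 306.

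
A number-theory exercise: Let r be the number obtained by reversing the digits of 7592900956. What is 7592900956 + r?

14182993913

Reverse of 7592900956 is 6590092957.
7592900956 + 6590092957 = 14182993913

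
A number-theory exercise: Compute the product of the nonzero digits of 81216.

96

8×1×2×1×6 = 96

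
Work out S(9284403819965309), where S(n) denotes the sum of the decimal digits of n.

9+2+8+4+4+0+3+8+1+9+9+6+5+3+0+9 = 80

80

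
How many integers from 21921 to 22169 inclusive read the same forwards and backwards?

The integers in [21921, 22169] that read the same forwards and backwards: 22022, 22122.
2 qualify.

2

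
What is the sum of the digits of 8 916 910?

8+9+1+6+9+1+0 = 34

34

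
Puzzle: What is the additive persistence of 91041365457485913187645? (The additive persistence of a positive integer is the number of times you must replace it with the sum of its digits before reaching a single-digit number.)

2

91041365457485913187645 → 106 → 7 (2 steps)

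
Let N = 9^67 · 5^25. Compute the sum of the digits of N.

9^67 · 5^25 = 2561522888294287661325548981419124039196794107785549214044715335667133331298828125
Sum of its 82 digits: 369.

369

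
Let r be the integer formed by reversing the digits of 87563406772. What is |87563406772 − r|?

Reverse of 87563406772 is 27760436578.
|87563406772 − 27760436578| = 59802970194

59802970194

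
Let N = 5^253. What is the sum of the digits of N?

815

5^253 = 690893484407555570030908149024031965689280029154902510801896277613487344252994164637720600277783058124843783515691973087759607915746555735492240302164645981974899768829345703125
Sum of its 177 digits: 815.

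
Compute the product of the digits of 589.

360

5×8×9 = 360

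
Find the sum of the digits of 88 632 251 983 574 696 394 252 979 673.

8+8+6+3+2+2+5+1+9+8+3+5+7+4+6+9+6+3+9+4+2+5+2+9+7+9+6+7+3 = 158

158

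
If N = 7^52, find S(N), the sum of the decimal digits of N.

7^52 = 88124787089723195184393736687912818113311201
Sum of its 44 digits: 196.

196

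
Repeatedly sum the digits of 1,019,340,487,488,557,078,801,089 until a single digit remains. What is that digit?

1+0+1+9+3+4+0+4+8+7+4+8+8+5+5+7+0+7+8+8+0+1+0+8+9 = 115
1+1+5 = 7

7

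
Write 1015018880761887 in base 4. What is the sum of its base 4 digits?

39

1015018880761887 in base 4 is 3212302131333311000000133.
Digit sum: 3+2+1+2+3+0+2+1+3+1+3+3+3+3+1+1+0+0+0+0+0+0+1+3+3 = 39.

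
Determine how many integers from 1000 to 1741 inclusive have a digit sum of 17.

The integers in [1000, 1741] that have a digit sum of 17: 1079, 1088, 1097, 1169, 1178, 1187, …, 1727, 1736.
46 qualify.

46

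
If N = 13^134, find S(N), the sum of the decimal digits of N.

664

13^134 = 185527891590139857462512727292775486906700474012622888422259560852578933556821152045163325153543029046253330364218602374781127879464674541155982178489
Sum of its 150 digits: 664.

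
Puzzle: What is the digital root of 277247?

2

2+7+7+2+4+7 = 29
2+9 = 11
1+1 = 2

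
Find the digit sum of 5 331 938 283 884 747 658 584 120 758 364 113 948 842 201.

198

5+3+3+1+9+3+8+2+8+3+8+8+4+7+4+7+6+5+8+5+8+4+1+2+0+7+5+8+3+6+4+1+1+3+9+4+8+8+4+2+2+0+1 = 198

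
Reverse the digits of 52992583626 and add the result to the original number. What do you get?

Reverse of 52992583626 is 62638529925.
52992583626 + 62638529925 = 115631113551

115631113551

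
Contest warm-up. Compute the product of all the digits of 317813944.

72576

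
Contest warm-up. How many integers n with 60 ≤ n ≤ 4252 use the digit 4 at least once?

1322

The integers in [60, 4252] that use the digit 4 at least once: 64, 74, 84, 94, 104, 114, …, 4251, 4252.
1322 qualify.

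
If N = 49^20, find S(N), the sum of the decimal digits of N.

142

49^20 = 6366805760909027985741435139224001
Sum of its 34 digits: 142.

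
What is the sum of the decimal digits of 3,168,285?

3+1+6+8+2+8+5 = 33

33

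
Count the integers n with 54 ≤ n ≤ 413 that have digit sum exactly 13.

The integers in [54, 413] that have digit sum exactly 13: 58, 67, 76, 85, 94, 139, …, 391, 409.
30 qualify.

30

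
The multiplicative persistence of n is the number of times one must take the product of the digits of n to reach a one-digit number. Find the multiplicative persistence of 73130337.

1

73130337 → 0 (1 step)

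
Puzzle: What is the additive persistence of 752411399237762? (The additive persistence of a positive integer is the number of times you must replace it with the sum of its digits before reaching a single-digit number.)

752411399237762 → 68 → 14 → 5 (3 steps)

3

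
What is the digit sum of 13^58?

301

13^58 = 40617616406773309930154634339905725588976750479274358606191163529
Sum of its 65 digits: 301.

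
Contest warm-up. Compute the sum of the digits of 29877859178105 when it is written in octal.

57

29877859178105 in base 8 is 662617313553171.
Digit sum: 6+6+2+6+1+7+3+1+3+5+5+3+1+7+1 = 57.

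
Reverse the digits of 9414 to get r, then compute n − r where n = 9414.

5265

Reverse of 9414 is 4149.
9414 − 4149 = 5265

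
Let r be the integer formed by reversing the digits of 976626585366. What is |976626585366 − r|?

313040958687

Reverse of 976626585366 is 663585626679.
|976626585366 − 663585626679| = 313040958687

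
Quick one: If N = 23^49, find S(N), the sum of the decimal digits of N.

266

23^49 = 5304738315342148305325700564919212656132041732898221764838321536663
Sum of its 67 digits: 266.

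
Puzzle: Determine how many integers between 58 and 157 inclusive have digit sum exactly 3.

3

The integers in [58, 157] that have digit sum exactly 3: 102, 111, 120.
3 qualify.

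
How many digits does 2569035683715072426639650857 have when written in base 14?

24

2569035683715072426639650857 in base 14 is B2930464AD7C48696D417305, which has 24 digits.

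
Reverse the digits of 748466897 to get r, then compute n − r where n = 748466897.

Reverse of 748466897 is 798664847.
748466897 − 798664847 = -50197950

-50197950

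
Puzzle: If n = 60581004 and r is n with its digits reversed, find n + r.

100599510

Reverse of 60581004 is 40018506.
60581004 + 40018506 = 100599510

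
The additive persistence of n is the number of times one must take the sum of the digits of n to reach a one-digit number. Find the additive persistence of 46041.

46041 → 15 → 6 (2 steps)

2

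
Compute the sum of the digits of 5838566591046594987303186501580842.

162

5+8+3+8+5+6+6+5+9+1+0+4+6+5+9+4+9+8+7+3+0+3+1+8+6+5+0+1+5+8+0+8+4+2 = 162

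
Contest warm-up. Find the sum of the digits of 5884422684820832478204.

99

5+8+8+4+4+2+2+6+8+4+8+2+0+8+3+2+4+7+8+2+0+4 = 99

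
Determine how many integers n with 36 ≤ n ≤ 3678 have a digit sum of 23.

77

The integers in [36, 3678] that have a digit sum of 23: 599, 689, 698, 779, 788, 797, …, 3668, 3677.
77 qualify.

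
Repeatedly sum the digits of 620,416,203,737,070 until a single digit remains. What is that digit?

3

6+2+0+4+1+6+2+0+3+7+3+7+0+7+0 = 48
4+8 = 12
1+2 = 3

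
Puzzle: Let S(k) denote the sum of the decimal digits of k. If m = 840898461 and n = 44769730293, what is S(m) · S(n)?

2592

S(840898461) = 8+4+0+8+9+8+4+6+1 = 48.
S(44769730293) = 4+4+7+6+9+7+3+0+2+9+3 = 54.
48 · 54 = 2592.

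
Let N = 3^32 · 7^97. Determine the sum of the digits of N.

423

3^32 · 7^97 = 17473907500588083285747011819232887597590300003399012200193052795057389921756398513568830133374087
Sum of its 98 digits: 423.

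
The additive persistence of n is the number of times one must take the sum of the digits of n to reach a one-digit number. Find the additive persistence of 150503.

2

150503 → 14 → 5 (2 steps)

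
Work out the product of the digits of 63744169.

108864

6×3×7×4×4×1×6×9 = 108864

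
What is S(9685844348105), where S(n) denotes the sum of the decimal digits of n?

65

9+6+8+5+8+4+4+3+4+8+1+0+5 = 65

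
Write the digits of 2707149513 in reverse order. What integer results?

Reversing 2707149513 gives 3159417072.

3159417072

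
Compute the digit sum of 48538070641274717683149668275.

139

4+8+5+3+8+0+7+0+6+4+1+2+7+4+7+1+7+6+8+3+1+4+9+6+6+8+2+7+5 = 139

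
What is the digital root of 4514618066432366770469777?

4+5+1+4+6+1+8+0+6+6+4+3+2+3+6+6+7+7+0+4+6+9+7+7+7 = 119
1+1+9 = 11
1+1 = 2

2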